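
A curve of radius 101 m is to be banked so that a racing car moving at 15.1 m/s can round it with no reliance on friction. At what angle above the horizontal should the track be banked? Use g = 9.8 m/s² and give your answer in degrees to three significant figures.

13.0°

With no friction, the horizontal component of the normal force provides the centripetal force: N sinθ = mv²/r, while N cosθ = mg vertically.
Dividing: tanθ = v²/(r g) = (15.1)²/(101 × 9.8) = 228.0/989.8 = 0.2304.
θ = arctan(0.2304) = 12.97°.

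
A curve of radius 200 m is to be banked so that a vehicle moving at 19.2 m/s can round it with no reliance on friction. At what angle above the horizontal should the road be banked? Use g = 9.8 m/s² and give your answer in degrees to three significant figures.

For a frictionless banked turn: horizontally N sinθ = mv²/r and vertically N cosθ = mg.
Dividing: tanθ = v²/(r g) = (19.2)²/(200 × 9.8) = 368.6/1960 = 0.1881.
θ = arctan(0.1881) = 10.65°.

10.7°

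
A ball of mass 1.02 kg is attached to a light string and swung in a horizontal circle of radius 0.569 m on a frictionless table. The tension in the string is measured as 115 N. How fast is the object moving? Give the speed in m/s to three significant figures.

8.01 m/s

T = m v²/r ⇒ v = √(T r / m) = √(115 × 0.569 / 1.02) = √64.15 = 8.009 m/s.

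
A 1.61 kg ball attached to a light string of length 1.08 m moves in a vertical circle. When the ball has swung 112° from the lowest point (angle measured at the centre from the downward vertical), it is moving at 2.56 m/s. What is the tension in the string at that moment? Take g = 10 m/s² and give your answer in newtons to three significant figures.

3.74 N

Take the radial direction toward the centre of the circle as positive. The component of the weight along the string toward the centre is −mg cos φ (φ measured from the bottom), so Newton's second law along the string gives T − mg cos φ = m v²/r.
cos 112° = -0.3746, so T = m(v²/r + g cos φ) = 1.61 × ((2.56)²/1.08 + 10.0 × -0.3746) = 1.61 × (6.068 + (-3.746)) = 1.61 × 2.322 = 3.739 N.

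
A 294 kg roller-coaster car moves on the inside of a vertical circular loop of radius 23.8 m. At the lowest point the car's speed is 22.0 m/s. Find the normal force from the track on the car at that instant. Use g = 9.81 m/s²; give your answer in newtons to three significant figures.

At the lowest point, N points up (toward the centre) and the weight mg points down (away from the centre), so the net inward force is N − mg = mv²/r.
N = m(v²/r + g) = 294 × ((22.0)²/23.8 + 9.81) = 294 × (20.34 + 9.81) = 294 × 30.15 = 8863 N.

8860 N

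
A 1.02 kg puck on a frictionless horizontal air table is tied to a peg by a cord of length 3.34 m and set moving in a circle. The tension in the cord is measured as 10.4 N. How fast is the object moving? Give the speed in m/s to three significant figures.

T = m v²/r ⇒ v = √(T r / m) = √(10.4 × 3.34 / 1.02) = √34.05 = 5.836 m/s.

5.84 m/s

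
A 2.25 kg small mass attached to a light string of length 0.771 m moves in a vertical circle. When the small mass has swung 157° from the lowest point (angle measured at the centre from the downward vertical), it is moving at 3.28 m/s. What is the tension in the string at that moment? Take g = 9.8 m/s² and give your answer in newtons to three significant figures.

11.1 N

Take the radial direction toward the centre of the circle as positive. The component of the weight along the string toward the centre is −mg cos φ (φ measured from the bottom), so Newton's second law along the string gives T − mg cos φ = m v²/r.
cos 157° = -0.9205, so T = m(v²/r + g cos φ) = 2.25 × ((3.28)²/0.771 + 9.8 × -0.9205) = 2.25 × (13.95 + (-9.021)) = 2.25 × 4.933 = 11.10 N.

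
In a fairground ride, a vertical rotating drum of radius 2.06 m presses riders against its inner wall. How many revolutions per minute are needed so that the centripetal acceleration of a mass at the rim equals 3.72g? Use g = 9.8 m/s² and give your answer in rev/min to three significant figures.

Require ω²r = 3.72g, so ω = √(3.72 × 9.8/2.06) = 4.207 rad/s.
In rev/min: ω × 60/(2π) = 4.207 × 60/(2π) = 40.17 rev/min.

40.2 rev/min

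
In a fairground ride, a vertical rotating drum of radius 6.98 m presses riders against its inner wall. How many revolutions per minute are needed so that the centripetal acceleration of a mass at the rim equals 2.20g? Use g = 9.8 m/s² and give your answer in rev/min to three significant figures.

16.8 rev/min

Require ω²r = 2.20g, so ω = √(2.20 × 9.8/6.98) = 1.758 rad/s.
In rev/min: ω × 60/(2π) = 1.758 × 60/(2π) = 16.78 rev/min.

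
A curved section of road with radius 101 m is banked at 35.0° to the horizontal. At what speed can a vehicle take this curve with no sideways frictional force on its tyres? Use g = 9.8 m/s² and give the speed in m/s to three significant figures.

26.3 m/s

On a frictionless banked curve, N sinθ = mv²/r and N cosθ = mg, so tanθ = v²/(rg).
v = √(r g tanθ) = √(101 × 9.8 × tan 35.0°) = √(101 × 9.8 × 0.7002) = √693.1 = 26.33 m/s.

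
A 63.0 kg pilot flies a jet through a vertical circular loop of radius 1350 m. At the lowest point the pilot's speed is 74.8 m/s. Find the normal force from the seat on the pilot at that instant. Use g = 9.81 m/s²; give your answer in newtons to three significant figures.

At the lowest point, N points up (toward the centre) and the weight mg points down (away from the centre), so the net inward force is N − mg = mv²/r.
N = m(v²/r + g) = 63.0 × ((74.8)²/1350 + 9.81) = 63.0 × (4.144 + 9.81) = 63.0 × 13.95 = 879.1 N.

879 N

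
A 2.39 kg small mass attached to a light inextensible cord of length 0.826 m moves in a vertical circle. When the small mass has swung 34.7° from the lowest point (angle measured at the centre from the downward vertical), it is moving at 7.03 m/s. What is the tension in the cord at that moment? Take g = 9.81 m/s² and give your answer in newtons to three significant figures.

Take the radial direction toward the centre of the circle as positive. The component of the weight along the string toward the centre is −mg cos φ (φ measured from the bottom), so Newton's second law along the string gives T − mg cos φ = m v²/r.
cos 34.7° = 0.8221, so T = m(v²/r + g cos φ) = 2.39 × ((7.03)²/0.826 + 9.81 × 0.8221) = 2.39 × (59.83 + (8.065)) = 2.39 × 67.90 = 162.3 N.

162 N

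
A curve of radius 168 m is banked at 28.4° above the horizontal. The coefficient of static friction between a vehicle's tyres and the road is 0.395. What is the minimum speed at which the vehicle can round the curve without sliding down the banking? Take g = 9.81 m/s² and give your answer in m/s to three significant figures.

At the minimum speed, friction acts up the slope at its limiting value f = μN. Radially (horizontal, toward centre): N sinθ − μN cosθ = mv²/r. Vertically: N cosθ + μN sinθ = mg.
Dividing: v² = r g (sinθ − μcosθ)/(cosθ + μsinθ).
sinθ − μcosθ = 0.4756 − 0.395×0.8796 = 0.1282; cosθ + μsinθ = 0.8796 + 0.395×0.4756 = 1.068.
v² = 168 × 9.81 × 0.1282/1.068 = 197.9 m²/s², so v = 14.07 m/s.

14.1 m/s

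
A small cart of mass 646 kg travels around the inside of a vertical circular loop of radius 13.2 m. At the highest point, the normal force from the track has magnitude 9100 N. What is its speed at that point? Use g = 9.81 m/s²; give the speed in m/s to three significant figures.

At the top, N + mg = mv²/r, so v = √(r(N/m + g)) = √(13.2 × (9100/646 + 9.81)) = √(13.2 × 23.90) = √315.4 = 17.76 m/s.

17.8 m/s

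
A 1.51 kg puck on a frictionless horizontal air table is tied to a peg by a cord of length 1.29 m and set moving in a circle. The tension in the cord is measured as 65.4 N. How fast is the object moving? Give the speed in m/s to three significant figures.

7.47 m/s

T = m v²/r ⇒ v = √(T r / m) = √(65.4 × 1.29 / 1.51) = √55.87 = 7.475 m/s.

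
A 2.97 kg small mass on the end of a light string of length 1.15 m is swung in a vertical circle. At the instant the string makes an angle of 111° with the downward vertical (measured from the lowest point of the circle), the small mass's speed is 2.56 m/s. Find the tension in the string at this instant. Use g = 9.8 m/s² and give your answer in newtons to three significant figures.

Take the radial direction toward the centre of the circle as positive. The component of the weight along the string toward the centre is −mg cos φ (φ measured from the bottom), so Newton's second law along the string gives T − mg cos φ = m v²/r.
cos 111° = -0.3584, so T = m(v²/r + g cos φ) = 2.97 × ((2.56)²/1.15 + 9.8 × -0.3584) = 2.97 × (5.699 + (-3.512)) = 2.97 × 2.187 = 6.495 N.

6.49 N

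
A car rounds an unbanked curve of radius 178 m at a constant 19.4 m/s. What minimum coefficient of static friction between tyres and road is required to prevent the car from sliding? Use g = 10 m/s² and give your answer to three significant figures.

Friction provides the centripetal force: μ_s m g = m v²/r, so μ_s = v²/(g r) = (19.40)²/(10.0 × 178) = 376.4/1780 = 0.2114.

0.211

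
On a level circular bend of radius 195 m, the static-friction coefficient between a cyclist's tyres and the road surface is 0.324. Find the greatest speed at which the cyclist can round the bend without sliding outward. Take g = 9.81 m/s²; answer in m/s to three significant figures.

Friction provides the centripetal force on a flat curve. At maximum speed it is at its limiting value: μ_s m g = m v²/r.
Mass cancels: v_max = √(μ_s g r) = √(0.324 × 9.81 × 195) = √619.8 = 24.90 m/s.

24.9 m/s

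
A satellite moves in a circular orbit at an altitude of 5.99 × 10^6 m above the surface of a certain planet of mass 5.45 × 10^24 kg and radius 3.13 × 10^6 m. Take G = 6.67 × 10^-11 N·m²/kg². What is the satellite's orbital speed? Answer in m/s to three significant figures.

6310 m/s

Orbital radius r = R + h = 3.13 × 10^6 + 5.99 × 10^6 = 9.120 × 10^6 m.
Gravity supplies the centripetal force: G M m / r² = m v² / r, so v = √(GM/r).
v = √(6.67 × 10^-11 × 5.45 × 10^24 / 9.120 × 10^6) = √(3.986 × 10^7) = 6313 m/s.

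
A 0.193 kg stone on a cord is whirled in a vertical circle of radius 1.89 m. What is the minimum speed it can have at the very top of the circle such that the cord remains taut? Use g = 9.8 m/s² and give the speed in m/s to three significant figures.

At the highest point the centre is directly below, so both the weight and T act inward: T + mg = mv²/r.
At minimum speed T → 0, so mg = mv_min²/r ⇒ v_min = √(g r) = √(9.8 × 1.89) = 4.304 m/s.

4.30 m/s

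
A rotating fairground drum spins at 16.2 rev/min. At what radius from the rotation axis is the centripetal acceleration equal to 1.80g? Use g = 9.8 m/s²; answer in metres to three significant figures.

ω = 16.2 rev/min × 2π/60 = 1.696 rad/s.
a_c = ω²r = 1.80g ⇒ r = 1.80 × 9.8 / (1.696)² = 17.64/2.878 = 6.129 m.

6.13 m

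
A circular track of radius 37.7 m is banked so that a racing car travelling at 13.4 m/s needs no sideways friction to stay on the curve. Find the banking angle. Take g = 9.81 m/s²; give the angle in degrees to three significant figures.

25.9°

With no friction, the horizontal component of the normal force provides the centripetal force: N sinθ = mv²/r, while N cosθ = mg vertically.
Dividing: tanθ = v²/(r g) = (13.4)²/(37.7 × 9.81) = 179.6/369.8 = 0.4855.
θ = arctan(0.4855) = 25.90°.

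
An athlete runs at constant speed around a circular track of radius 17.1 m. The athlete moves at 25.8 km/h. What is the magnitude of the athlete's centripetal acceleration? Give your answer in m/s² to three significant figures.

3.00 m/s²

v = 25.8 km/h = 25.8/3.6 = 7.167 m/s.
a_c = v²/r = (7.167)²/17.1 = 51.36/17.1 = 3.004 m/s².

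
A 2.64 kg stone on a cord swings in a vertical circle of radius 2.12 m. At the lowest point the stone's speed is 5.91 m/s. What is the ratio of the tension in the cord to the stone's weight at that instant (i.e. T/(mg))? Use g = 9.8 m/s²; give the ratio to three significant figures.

2.68

At the bottom, T − mg = mv²/r, so T = m(v²/r + g) and T/(mg) = v²/(rg) + 1 = (5.91)²/(2.12 × 9.8) + 1 = 1.681 + 1 = 2.681.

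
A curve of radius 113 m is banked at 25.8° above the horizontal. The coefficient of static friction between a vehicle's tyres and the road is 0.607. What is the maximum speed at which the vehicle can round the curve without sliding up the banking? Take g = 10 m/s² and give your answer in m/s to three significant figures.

41.8 m/s

At the maximum speed, friction acts down the slope at its limiting value f = μN. Radially (horizontal, toward centre): N sinθ + μN cosθ = mv²/r. Vertically: N cosθ − μN sinθ = mg.
Dividing: v² = r g (sinθ + μcosθ)/(cosθ − μsinθ).
sinθ + μcosθ = 0.4352 + 0.607×0.9003 = 0.9817; cosθ − μsinθ = 0.9003 − 0.607×0.4352 = 0.6361.
v² = 113 × 10.0 × 0.9817/0.6361 = 1744 m²/s², so v = 41.76 m/s.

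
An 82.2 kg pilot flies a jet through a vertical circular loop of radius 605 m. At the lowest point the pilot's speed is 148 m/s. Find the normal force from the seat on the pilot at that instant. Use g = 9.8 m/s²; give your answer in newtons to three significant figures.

3780 N

At the lowest point, N points up (toward the centre) and the weight mg points down (away from the centre), so the net inward force is N − mg = mv²/r.
N = m(v²/r + g) = 82.2 × ((148)²/605 + 9.8) = 82.2 × (36.20 + 9.8) = 82.2 × 46.00 = 3782 N.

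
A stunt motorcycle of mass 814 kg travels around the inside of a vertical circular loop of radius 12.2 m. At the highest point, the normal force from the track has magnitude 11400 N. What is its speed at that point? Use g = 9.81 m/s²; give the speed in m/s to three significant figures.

At the top, N + mg = mv²/r, so v = √(r(N/m + g)) = √(12.2 × (11400/814 + 9.81)) = √(12.2 × 23.81) = √290.5 = 17.05 m/s.

17.0 m/s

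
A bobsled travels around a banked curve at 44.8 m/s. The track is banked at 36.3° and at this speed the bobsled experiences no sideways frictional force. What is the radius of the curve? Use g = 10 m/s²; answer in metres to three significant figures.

273 m

Frictionless banking: tanθ = v²/(rg), so r = v²/(g tanθ).
r = (44.8)²/(10.0 × tan 36.3°) = 2007/(10.0 × 0.7346) = 2007/7.346 = 273.2 m.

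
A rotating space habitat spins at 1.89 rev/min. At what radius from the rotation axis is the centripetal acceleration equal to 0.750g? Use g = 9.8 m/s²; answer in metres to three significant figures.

ω = 1.89 rev/min × 2π/60 = 0.1979 rad/s.
a_c = ω²r = 0.750g ⇒ r = 0.750 × 9.8 / (0.1979)² = 7.350/0.03917 = 187.6 m.

188 m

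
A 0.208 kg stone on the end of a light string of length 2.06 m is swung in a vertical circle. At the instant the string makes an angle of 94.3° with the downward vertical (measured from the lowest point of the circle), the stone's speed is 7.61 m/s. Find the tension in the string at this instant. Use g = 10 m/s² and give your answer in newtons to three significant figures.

Take the radial direction toward the centre of the circle as positive. The component of the weight along the string toward the centre is −mg cos φ (φ measured from the bottom), so Newton's second law along the string gives T − mg cos φ = m v²/r.
cos 94.3° = -0.07498, so T = m(v²/r + g cos φ) = 0.208 × ((7.61)²/2.06 + 10.0 × -0.07498) = 0.208 × (28.11 + (-0.7498)) = 0.208 × 27.36 = 5.691 N.

5.69 N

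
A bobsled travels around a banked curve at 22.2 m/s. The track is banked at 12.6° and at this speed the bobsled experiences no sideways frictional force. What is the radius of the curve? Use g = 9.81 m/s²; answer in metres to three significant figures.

Frictionless banking: tanθ = v²/(rg), so r = v²/(g tanθ).
r = (22.2)²/(9.81 × tan 12.6°) = 492.8/(9.81 × 0.2235) = 492.8/2.193 = 224.8 m.

225 m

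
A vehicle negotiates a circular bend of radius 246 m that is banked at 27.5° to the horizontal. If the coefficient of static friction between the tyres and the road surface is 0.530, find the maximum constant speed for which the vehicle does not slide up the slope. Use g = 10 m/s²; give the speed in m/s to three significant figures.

59.7 m/s

At the maximum speed, friction acts down the slope at its limiting value f = μN. Radially (horizontal, toward centre): N sinθ + μN cosθ = mv²/r. Vertically: N cosθ − μN sinθ = mg.
Dividing: v² = r g (sinθ + μcosθ)/(cosθ − μsinθ).
sinθ + μcosθ = 0.4617 + 0.530×0.8870 = 0.9319; cosθ − μsinθ = 0.8870 − 0.530×0.4617 = 0.6423.
v² = 246 × 10.0 × 0.9319/0.6423 = 3569 m²/s², so v = 59.74 m/s.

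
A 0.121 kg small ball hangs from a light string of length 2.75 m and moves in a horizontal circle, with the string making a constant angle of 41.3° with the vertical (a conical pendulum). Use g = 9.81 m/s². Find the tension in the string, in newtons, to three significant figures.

Vertically the bob has no acceleration, so T cosθ = mg.
T = mg/cosθ = 0.121 × 9.81 / cos 41.3° = 1.187/0.7513 = 1.580 N.

1.58 N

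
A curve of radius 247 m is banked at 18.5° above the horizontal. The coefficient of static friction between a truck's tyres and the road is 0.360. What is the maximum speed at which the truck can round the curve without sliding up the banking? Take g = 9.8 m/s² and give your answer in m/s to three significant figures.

At the maximum speed, friction acts down the slope at its limiting value f = μN. Radially (horizontal, toward centre): N sinθ + μN cosθ = mv²/r. Vertically: N cosθ − μN sinθ = mg.
Dividing: v² = r g (sinθ + μcosθ)/(cosθ − μsinθ).
sinθ + μcosθ = 0.3173 + 0.360×0.9483 = 0.6587; cosθ − μsinθ = 0.9483 − 0.360×0.3173 = 0.8341.
v² = 247 × 9.8 × 0.6587/0.8341 = 1912 m²/s², so v = 43.72 m/s.

43.7 m/s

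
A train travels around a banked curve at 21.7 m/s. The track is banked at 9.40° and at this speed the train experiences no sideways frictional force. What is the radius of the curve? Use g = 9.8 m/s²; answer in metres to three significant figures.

290 m

Frictionless banking: tanθ = v²/(rg), so r = v²/(g tanθ).
r = (21.7)²/(9.8 × tan 9.40°) = 470.9/(9.8 × 0.1655) = 470.9/1.622 = 290.2 m.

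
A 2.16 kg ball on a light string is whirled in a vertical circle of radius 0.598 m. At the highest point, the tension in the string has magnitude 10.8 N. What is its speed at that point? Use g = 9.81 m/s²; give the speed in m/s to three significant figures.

2.98 m/s

At the top, T + mg = mv²/r, so v = √(r(T/m + g)) = √(0.598 × (10.8/2.16 + 9.81)) = √(0.598 × 14.81) = √8.856 = 2.976 m/s.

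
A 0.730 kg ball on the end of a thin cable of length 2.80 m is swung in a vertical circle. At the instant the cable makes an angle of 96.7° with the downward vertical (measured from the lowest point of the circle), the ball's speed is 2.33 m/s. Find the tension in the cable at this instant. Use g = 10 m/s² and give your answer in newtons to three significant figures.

Take the radial direction toward the centre of the circle as positive. The component of the weight along the string toward the centre is −mg cos φ (φ measured from the bottom), so Newton's second law along the string gives T − mg cos φ = m v²/r.
cos 96.7° = -0.1167, so T = m(v²/r + g cos φ) = 0.730 × ((2.33)²/2.80 + 10.0 × -0.1167) = 0.730 × (1.939 + (-1.167)) = 0.730 × 0.7722 = 0.5637 N.

0.564 N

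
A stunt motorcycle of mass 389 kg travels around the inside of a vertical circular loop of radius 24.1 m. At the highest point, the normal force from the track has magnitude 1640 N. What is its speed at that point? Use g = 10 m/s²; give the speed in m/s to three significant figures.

At the top, N + mg = mv²/r, so v = √(r(N/m + g)) = √(24.1 × (1640/389 + 10.0)) = √(24.1 × 14.22) = √342.6 = 18.51 m/s.

18.5 m/s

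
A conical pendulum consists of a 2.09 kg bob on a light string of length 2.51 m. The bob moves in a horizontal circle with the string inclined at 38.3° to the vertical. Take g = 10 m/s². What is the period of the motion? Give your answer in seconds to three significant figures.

2.79 s

r = L sinθ = 1.556 m. From T sinθ = mω²r and T cosθ = mg: tanθ = ω²r/g, so ω² = g tanθ / r = g/(L cosθ).
ω = √(g/(L cosθ)) = √(10.0/(2.51 × 0.7848)) = √5.077 = 2.253 rad/s.
Period = 2π/ω = 2.789 s.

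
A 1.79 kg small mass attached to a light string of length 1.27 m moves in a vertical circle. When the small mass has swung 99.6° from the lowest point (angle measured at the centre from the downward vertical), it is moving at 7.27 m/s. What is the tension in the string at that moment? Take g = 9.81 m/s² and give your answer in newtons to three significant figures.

71.6 N

Take the radial direction toward the centre of the circle as positive. The component of the weight along the string toward the centre is −mg cos φ (φ measured from the bottom), so Newton's second law along the string gives T − mg cos φ = m v²/r.
cos 99.6° = -0.1668, so T = m(v²/r + g cos φ) = 1.79 × ((7.27)²/1.27 + 9.81 × -0.1668) = 1.79 × (41.62 + (-1.636)) = 1.79 × 39.98 = 71.57 N.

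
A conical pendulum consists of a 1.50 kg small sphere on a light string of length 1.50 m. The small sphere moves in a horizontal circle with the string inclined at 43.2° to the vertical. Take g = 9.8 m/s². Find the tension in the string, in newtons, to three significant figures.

Vertically the bob has no acceleration, so T cosθ = mg.
T = mg/cosθ = 1.50 × 9.8 / cos 43.2° = 14.70/0.7290 = 20.17 N.

20.2 N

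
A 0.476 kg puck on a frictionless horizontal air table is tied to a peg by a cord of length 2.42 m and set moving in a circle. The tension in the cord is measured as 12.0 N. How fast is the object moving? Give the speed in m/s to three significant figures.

T = m v²/r ⇒ v = √(T r / m) = √(12.0 × 2.42 / 0.476) = √61.01 = 7.811 m/s.

7.81 m/s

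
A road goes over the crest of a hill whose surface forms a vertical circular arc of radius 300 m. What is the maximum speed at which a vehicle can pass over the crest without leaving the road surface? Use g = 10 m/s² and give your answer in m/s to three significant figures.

54.8 m/s

At the crest the centre of the circle is below the vehicle, so the net downward (centripetal) force is mg − N = mv²/r.
The vehicle leaves the road when N → 0, giving v_max = √(g r) = √(10.0 × 300) = 54.77 m/s.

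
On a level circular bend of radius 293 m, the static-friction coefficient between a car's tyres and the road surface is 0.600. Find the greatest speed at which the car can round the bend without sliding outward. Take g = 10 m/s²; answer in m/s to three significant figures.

Friction provides the centripetal force on a flat curve. At maximum speed it is at its limiting value: μ_s m g = m v²/r.
Mass cancels: v_max = √(μ_s g r) = √(0.600 × 10.0 × 293) = √1758 = 41.93 m/s.

41.9 m/s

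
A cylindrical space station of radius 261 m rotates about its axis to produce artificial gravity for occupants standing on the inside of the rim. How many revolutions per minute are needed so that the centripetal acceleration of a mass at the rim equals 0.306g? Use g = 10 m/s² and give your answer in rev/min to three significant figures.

1.03 rev/min

Require ω²r = 0.306g, so ω = √(0.306 × 10.0/261) = 0.1083 rad/s.
In rev/min: ω × 60/(2π) = 0.1083 × 60/(2π) = 1.034 rev/min.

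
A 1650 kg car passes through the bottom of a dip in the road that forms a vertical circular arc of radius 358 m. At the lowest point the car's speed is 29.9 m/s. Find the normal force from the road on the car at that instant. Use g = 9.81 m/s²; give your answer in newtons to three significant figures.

At the lowest point, N points up (toward the centre) and the weight mg points down (away from the centre), so the net inward force is N − mg = mv²/r.
N = m(v²/r + g) = 1650 × ((29.9)²/358 + 9.81) = 1650 × (2.497 + 9.81) = 1650 × 12.31 = 20310 N.

20300 N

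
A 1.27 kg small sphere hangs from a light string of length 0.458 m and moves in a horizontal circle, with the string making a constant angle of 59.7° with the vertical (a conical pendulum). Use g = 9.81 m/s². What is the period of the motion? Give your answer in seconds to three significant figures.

0.964 s

r = L sinθ = 0.3954 m. From T sinθ = mω²r and T cosθ = mg: tanθ = ω²r/g, so ω² = g tanθ / r = g/(L cosθ).
ω = √(g/(L cosθ)) = √(9.81/(0.458 × 0.5045)) = √42.45 = 6.516 rad/s.
Period = 2π/ω = 0.9643 s.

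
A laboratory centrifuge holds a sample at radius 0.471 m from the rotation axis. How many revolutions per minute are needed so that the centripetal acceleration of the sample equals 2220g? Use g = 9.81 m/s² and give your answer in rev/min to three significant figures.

2050 rev/min

Require ω²r = 2220g, so ω = √(2220 × 9.81/0.471) = 215.0 rad/s.
In rev/min: ω × 60/(2π) = 215.0 × 60/(2π) = 2053 rev/min.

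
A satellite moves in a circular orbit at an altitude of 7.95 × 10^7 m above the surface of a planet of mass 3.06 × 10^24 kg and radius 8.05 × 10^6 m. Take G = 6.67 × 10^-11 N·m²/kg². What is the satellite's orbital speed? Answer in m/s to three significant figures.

1530 m/s

Orbital radius r = R + h = 8.05 × 10^6 + 7.95 × 10^7 = 8.755 × 10^7 m.
Gravity supplies the centripetal force: G M m / r² = m v² / r, so v = √(GM/r).
v = √(6.67 × 10^-11 × 3.06 × 10^24 / 8.755 × 10^7) = √(2.331 × 10^6) = 1527 m/s.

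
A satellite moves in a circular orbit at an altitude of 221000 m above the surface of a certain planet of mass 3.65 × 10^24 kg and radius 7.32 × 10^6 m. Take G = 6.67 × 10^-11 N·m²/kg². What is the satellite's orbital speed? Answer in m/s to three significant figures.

Orbital radius r = R + h = 7.32 × 10^6 + 221000 = 7.541 × 10^6 m.
Gravity supplies the centripetal force: G M m / r² = m v² / r, so v = √(GM/r).
v = √(6.67 × 10^-11 × 3.65 × 10^24 / 7.541 × 10^6) = √(3.228 × 10^7) = 5682 m/s.

5680 m/s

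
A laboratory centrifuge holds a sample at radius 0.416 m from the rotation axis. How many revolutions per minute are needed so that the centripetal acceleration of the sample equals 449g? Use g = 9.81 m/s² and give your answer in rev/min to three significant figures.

Require ω²r = 449g, so ω = √(449 × 9.81/0.416) = 102.9 rad/s.
In rev/min: ω × 60/(2π) = 102.9 × 60/(2π) = 982.6 rev/min.

983 rev/min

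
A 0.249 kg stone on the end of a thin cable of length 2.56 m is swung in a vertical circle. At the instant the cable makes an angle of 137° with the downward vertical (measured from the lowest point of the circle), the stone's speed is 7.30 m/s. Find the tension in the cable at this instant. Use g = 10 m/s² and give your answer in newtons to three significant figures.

Take the radial direction toward the centre of the circle as positive. The component of the weight along the string toward the centre is −mg cos φ (φ measured from the bottom), so Newton's second law along the string gives T − mg cos φ = m v²/r.
cos 137° = -0.7314, so T = m(v²/r + g cos φ) = 0.249 × ((7.30)²/2.56 + 10.0 × -0.7314) = 0.249 × (20.82 + (-7.314)) = 0.249 × 13.50 = 3.362 N.

3.36 N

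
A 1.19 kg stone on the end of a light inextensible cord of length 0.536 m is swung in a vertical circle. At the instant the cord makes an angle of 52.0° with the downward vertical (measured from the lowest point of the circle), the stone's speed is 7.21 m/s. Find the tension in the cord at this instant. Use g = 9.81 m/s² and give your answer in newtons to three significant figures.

123 N

Take the radial direction toward the centre of the circle as positive. The component of the weight along the string toward the centre is −mg cos φ (φ measured from the bottom), so Newton's second law along the string gives T − mg cos φ = m v²/r.
cos 52.0° = 0.6157, so T = m(v²/r + g cos φ) = 1.19 × ((7.21)²/0.536 + 9.81 × 0.6157) = 1.19 × (96.99 + (6.040)) = 1.19 × 103.0 = 122.6 N.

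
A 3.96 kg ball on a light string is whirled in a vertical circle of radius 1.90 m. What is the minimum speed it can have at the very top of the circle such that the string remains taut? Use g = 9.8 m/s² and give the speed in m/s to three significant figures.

4.32 m/s

At the top, both weight mg and T point toward the centre: T + mg = mv²/r.
At minimum speed T → 0, so mg = mv_min²/r ⇒ v_min = √(g r) = √(9.8 × 1.90) = 4.315 m/s.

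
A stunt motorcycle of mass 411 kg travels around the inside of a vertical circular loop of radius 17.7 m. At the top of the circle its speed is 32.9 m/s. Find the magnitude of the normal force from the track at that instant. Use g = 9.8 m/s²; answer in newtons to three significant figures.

21100 N

At the top, both N and the weight mg point inward (toward the centre), so N + mg = mv²/r.
N = m(v²/r − g) = 411 × ((32.9)²/17.7 − 9.8) = 411 × (61.15 − 9.8) = 411 × 51.35 = 21110 N.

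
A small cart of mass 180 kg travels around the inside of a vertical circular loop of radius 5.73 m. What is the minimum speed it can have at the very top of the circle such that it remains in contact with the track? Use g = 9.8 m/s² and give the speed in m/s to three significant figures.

7.49 m/s

At the top, both weight mg and N point toward the centre: N + mg = mv²/r.
At minimum speed N → 0, so mg = mv_min²/r ⇒ v_min = √(g r) = √(9.8 × 5.73) = 7.494 m/s.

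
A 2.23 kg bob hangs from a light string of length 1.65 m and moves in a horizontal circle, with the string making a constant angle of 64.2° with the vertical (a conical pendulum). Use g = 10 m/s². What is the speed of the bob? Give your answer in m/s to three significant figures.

The radius of the circle is r = L sinθ = 1.65 × sin 64.2° = 1.486 m.
Horizontally T sinθ = mv²/r and vertically T cosθ = mg, so tanθ = v²/(rg).
v = √(r g tanθ) = √(1.486 × 10.0 × 2.069) = √30.73 = 5.543 m/s.

5.54 m/s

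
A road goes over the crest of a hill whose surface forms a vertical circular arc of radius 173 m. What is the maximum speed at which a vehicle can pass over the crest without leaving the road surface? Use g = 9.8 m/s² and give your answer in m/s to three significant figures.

41.2 m/s

At the crest the centre of the circle is below the vehicle, so the net downward (centripetal) force is mg − N = mv²/r.
The vehicle leaves the road when N → 0, giving v_max = √(g r) = √(9.8 × 173) = 41.18 m/s.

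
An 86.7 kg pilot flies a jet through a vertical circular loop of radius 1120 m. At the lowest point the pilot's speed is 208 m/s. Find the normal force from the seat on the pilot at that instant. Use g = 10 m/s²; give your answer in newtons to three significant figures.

At the lowest point, N points up (toward the centre) and the weight mg points down (away from the centre), so the net inward force is N − mg = mv²/r.
N = m(v²/r + g) = 86.7 × ((208)²/1120 + 10.0) = 86.7 × (38.63 + 10.0) = 86.7 × 48.63 = 4216 N.

4220 N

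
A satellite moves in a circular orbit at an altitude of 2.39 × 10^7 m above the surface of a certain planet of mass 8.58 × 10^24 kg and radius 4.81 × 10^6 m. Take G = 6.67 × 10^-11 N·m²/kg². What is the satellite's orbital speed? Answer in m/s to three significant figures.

Orbital radius r = R + h = 4.81 × 10^6 + 2.39 × 10^7 = 2.871 × 10^7 m.
Gravity supplies the centripetal force: G M m / r² = m v² / r, so v = √(GM/r).
v = √(6.67 × 10^-11 × 8.58 × 10^24 / 2.871 × 10^7) = √(1.993 × 10^7) = 4465 m/s.

4460 m/s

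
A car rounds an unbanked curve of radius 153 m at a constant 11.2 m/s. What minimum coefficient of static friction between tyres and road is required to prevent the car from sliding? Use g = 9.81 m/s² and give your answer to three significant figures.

Friction provides the centripetal force: μ_s m g = m v²/r, so μ_s = v²/(g r) = (11.20)²/(9.81 × 153) = 125.4/1501 = 0.08357.

0.0836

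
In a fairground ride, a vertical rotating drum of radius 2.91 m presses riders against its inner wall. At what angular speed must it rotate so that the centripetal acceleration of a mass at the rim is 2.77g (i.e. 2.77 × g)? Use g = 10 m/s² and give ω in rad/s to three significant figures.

Centripetal acceleration a_c = ω²r. Setting ω²r = 2.77g:
ω = √(2.77g / r) = √(2.77 × 10.0 / 2.91) = √9.519 = 3.085 rad/s.

3.09 rad/s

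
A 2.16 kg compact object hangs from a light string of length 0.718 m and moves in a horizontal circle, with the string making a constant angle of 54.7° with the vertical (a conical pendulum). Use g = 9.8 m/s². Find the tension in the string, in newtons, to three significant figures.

36.6 N

Vertically the bob has no acceleration, so T cosθ = mg.
T = mg/cosθ = 2.16 × 9.8 / cos 54.7° = 21.17/0.5779 = 36.63 N.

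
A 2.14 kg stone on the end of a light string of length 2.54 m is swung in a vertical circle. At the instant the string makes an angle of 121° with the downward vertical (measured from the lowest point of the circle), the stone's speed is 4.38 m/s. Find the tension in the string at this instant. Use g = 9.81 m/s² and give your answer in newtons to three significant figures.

5.35 N

Take the radial direction toward the centre of the circle as positive. The component of the weight along the string toward the centre is −mg cos φ (φ measured from the bottom), so Newton's second law along the string gives T − mg cos φ = m v²/r.
cos 121° = -0.5150, so T = m(v²/r + g cos φ) = 2.14 × ((4.38)²/2.54 + 9.81 × -0.5150) = 2.14 × (7.553 + (-5.053)) = 2.14 × 2.500 = 5.351 N.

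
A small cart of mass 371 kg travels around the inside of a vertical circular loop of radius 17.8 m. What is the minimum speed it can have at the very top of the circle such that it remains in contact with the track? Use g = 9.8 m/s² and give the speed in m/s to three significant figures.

At the highest point the centre is directly below, so both the weight and N act inward: N + mg = mv²/r.
At minimum speed N → 0, so mg = mv_min²/r ⇒ v_min = √(g r) = √(9.8 × 17.8) = 13.21 m/s.

13.2 m/s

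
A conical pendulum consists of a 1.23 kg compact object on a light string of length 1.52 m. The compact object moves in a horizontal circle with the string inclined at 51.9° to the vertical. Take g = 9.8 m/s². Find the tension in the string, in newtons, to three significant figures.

Vertically the bob has no acceleration, so T cosθ = mg.
T = mg/cosθ = 1.23 × 9.8 / cos 51.9° = 12.05/0.6170 = 19.54 N.

19.5 N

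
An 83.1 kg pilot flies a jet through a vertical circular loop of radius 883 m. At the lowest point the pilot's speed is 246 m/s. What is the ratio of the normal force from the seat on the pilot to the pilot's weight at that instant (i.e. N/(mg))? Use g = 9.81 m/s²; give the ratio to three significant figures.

At the bottom, N − mg = mv²/r, so N = m(v²/r + g) and N/(mg) = v²/(rg) + 1 = (246)²/(883 × 9.81) + 1 = 6.986 + 1 = 7.986.

7.99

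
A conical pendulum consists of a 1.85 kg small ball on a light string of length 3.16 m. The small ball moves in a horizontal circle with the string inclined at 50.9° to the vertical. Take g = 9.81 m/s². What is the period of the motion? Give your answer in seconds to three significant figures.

r = L sinθ = 2.452 m. From T sinθ = mω²r and T cosθ = mg: tanθ = ω²r/g, so ω² = g tanθ / r = g/(L cosθ).
ω = √(g/(L cosθ)) = √(9.81/(3.16 × 0.6307)) = √4.922 = 2.219 rad/s.
Period = 2π/ω = 2.832 s.

2.83 s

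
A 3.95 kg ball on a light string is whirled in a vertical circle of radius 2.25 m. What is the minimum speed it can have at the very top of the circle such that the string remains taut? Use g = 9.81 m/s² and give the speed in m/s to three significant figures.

4.70 m/s

At the highest point the centre is directly below, so both the weight and T act inward: T + mg = mv²/r.
At minimum speed T → 0, so mg = mv_min²/r ⇒ v_min = √(g r) = √(9.81 × 2.25) = 4.698 m/s.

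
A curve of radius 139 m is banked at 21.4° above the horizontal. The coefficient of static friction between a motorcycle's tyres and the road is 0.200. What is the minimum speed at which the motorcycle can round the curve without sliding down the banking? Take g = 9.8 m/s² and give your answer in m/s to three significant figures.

15.6 m/s

At the minimum speed, friction acts up the slope at its limiting value f = μN. Radially (horizontal, toward centre): N sinθ − μN cosθ = mv²/r. Vertically: N cosθ + μN sinθ = mg.
Dividing: v² = r g (sinθ − μcosθ)/(cosθ + μsinθ).
sinθ − μcosθ = 0.3649 − 0.200×0.9311 = 0.1787; cosθ + μsinθ = 0.9311 + 0.200×0.3649 = 1.004.
v² = 139 × 9.8 × 0.1787/1.004 = 242.4 m²/s², so v = 15.57 m/s.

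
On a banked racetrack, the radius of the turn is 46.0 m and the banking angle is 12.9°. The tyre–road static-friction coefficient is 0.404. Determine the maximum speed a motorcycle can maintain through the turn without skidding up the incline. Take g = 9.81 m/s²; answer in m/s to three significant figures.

At the maximum speed, friction acts down the slope at its limiting value f = μN. Radially (horizontal, toward centre): N sinθ + μN cosθ = mv²/r. Vertically: N cosθ − μN sinθ = mg.
Dividing: v² = r g (sinθ + μcosθ)/(cosθ − μsinθ).
sinθ + μcosθ = 0.2233 + 0.404×0.9748 = 0.6171; cosθ − μsinθ = 0.9748 − 0.404×0.2233 = 0.8846.
v² = 46.0 × 9.81 × 0.6171/0.8846 = 314.8 m²/s², so v = 17.74 m/s.

17.7 m/s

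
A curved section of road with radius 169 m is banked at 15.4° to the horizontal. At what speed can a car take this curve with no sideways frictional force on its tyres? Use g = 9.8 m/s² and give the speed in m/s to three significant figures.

21.4 m/s

On a frictionless banked curve, N sinθ = mv²/r and N cosθ = mg, so tanθ = v²/(rg).
v = √(r g tanθ) = √(169 × 9.8 × tan 15.4°) = √(169 × 9.8 × 0.2754) = √456.2 = 21.36 m/s.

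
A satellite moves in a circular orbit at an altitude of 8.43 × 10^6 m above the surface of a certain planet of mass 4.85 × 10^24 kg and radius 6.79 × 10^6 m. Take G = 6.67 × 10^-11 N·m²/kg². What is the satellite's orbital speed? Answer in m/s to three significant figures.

Orbital radius r = R + h = 6.79 × 10^6 + 8.43 × 10^6 = 1.522 × 10^7 m.
Gravity supplies the centripetal force: G M m / r² = m v² / r, so v = √(GM/r).
v = √(6.67 × 10^-11 × 4.85 × 10^24 / 1.522 × 10^7) = √(2.125 × 10^7) = 4610 m/s.

4610 m/s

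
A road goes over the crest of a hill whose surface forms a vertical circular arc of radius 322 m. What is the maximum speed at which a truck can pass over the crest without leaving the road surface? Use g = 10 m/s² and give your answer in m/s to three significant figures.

56.7 m/s

At the crest the centre of the circle is below the truck, so the net downward (centripetal) force is mg − N = mv²/r.
The truck leaves the road when N → 0, giving v_max = √(g r) = √(10.0 × 322) = 56.75 m/s.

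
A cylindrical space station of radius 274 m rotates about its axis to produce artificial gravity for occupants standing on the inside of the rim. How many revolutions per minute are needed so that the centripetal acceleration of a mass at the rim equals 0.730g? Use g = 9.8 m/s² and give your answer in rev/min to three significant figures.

1.54 rev/min

Require ω²r = 0.730g, so ω = √(0.730 × 9.8/274) = 0.1616 rad/s.
In rev/min: ω × 60/(2π) = 0.1616 × 60/(2π) = 1.543 rev/min.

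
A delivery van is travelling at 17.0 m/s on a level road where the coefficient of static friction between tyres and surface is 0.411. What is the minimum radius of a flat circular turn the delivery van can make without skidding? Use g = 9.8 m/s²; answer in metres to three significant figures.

At the limit, μ_s m g = m v²/r, so r_min = v²/(μ_s g) = (17.0)²/(0.411 × 9.8) = 289.0/4.028 = 71.75 m.

71.8 m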